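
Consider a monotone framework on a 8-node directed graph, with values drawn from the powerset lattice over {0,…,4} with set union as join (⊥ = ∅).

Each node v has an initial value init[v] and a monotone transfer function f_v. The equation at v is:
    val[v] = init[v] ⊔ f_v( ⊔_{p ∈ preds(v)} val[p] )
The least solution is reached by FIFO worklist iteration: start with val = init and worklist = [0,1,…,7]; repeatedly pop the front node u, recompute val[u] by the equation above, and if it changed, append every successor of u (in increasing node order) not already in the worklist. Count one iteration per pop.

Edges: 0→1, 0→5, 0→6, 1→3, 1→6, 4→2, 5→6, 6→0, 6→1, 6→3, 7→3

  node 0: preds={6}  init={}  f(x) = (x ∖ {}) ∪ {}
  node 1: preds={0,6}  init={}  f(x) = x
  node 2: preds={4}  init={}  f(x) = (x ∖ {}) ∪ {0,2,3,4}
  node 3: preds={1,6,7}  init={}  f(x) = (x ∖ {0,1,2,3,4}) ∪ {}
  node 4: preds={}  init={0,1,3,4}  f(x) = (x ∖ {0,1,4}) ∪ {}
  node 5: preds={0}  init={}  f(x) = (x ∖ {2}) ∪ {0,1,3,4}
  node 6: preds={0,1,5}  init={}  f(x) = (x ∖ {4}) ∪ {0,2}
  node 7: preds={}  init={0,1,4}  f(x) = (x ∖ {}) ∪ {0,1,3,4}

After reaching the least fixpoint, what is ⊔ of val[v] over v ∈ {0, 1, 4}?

{0,1,2,3,4}

Trace (13 dequeues):
  [1] u=0 | in {} | out {} | ==
  [2] u=1 | in {} | out {} | ==
  [3] u=2 | in {0,1,3,4} | out {0,1,2,3,4} | prev {} | push {}
  [4] u=3 | in {0,1,4} | out {} | ==
  [5] u=4 | in {} | out {0,1,3,4} | ==
  [6] u=5 | in {} | out {0,1,3,4} | prev {} | push {}
  [7] u=6 | in {0,1,3,4} | out {0,1,2,3} | prev {} | push {0,1,3}
  [8] u=7 | in {} | out {0,1,3,4} | prev {0,1,4} | push {}
  [9] u=0 | in {0,1,2,3} | out {0,1,2,3} | prev {} | push {5,6}
  [10] u=1 | in {0,1,2,3} | out {0,1,2,3} | prev {} | push {}
  [11] u=3 | in {0,1,2,3,4} | out {} | ==
  [12] u=5 | in {0,1,2,3} | out {0,1,3,4} | ==
  [13] u=6 | in {0,1,2,3,4} | out {0,1,2,3} | ==

Converged values:
  [0] {0,1,2,3}
  [1] {0,1,2,3}
  [2] {0,1,2,3,4}
  [3] {}
  [4] {0,1,3,4}
  [5] {0,1,3,4}
  [6] {0,1,2,3}
  [7] {0,1,3,4}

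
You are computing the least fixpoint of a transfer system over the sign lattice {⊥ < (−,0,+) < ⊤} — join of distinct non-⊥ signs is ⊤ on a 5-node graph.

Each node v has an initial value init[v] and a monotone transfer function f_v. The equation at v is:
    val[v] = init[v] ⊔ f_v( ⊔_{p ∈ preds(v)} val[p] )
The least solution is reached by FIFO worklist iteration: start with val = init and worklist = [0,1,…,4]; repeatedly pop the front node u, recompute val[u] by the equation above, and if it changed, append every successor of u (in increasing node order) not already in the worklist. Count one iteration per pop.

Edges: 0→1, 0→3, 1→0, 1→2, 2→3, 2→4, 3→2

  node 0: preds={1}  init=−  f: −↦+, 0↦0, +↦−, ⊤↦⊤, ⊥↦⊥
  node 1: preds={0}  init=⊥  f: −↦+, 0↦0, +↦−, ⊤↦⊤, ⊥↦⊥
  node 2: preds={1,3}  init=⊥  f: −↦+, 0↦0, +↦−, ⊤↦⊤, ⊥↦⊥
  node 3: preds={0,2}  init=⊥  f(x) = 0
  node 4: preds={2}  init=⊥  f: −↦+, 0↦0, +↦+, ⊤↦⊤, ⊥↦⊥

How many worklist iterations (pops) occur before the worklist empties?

Trace (9 dequeues):
  [1] u=0 | in ⊥ | out − | ==
  [2] u=1 | in − | out + | prev ⊥ | push {0}
  [3] u=2 | in + | out − | prev ⊥ | push {}
  [4] u=3 | in − | out 0 | prev ⊥ | push {2}
  [5] u=4 | in − | out + | prev ⊥ | push {}
  [6] u=0 | in + | out − | ==
  [7] u=2 | in ⊤ | out ⊤ | prev − | push {3,4}
  [8] u=3 | in ⊤ | out 0 | ==
  [9] u=4 | in ⊤ | out ⊤ | prev + | push {}

Converged values:
  [0] −
  [1] +
  [2] ⊤
  [3] 0
  [4] ⊤

9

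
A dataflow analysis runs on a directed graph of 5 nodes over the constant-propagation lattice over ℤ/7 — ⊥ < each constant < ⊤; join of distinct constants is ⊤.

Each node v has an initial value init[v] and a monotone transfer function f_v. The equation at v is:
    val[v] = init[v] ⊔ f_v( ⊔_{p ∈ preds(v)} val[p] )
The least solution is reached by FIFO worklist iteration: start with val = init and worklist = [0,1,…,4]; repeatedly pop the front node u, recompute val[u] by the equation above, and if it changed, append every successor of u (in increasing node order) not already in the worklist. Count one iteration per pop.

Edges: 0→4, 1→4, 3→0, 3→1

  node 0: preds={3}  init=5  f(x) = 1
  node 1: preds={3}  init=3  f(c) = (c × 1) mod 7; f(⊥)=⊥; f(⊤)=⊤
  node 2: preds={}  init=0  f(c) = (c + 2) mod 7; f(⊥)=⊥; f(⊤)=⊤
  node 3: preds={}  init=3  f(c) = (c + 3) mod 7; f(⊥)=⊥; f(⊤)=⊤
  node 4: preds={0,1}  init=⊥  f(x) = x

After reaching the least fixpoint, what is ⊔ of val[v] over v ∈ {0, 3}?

⊤

Iteration log — 5 steps:
  step 1. node 0  ⊔preds=3  new=⊤  old=5  +wl: 
  step 2. node 1  ⊔preds=3  new=3  stable
  step 3. node 2  ⊔preds=⊥  new=0  stable
  step 4. node 3  ⊔preds=⊥  new=3  stable
  step 5. node 4  ⊔preds=⊤  new=⊤  old=⊥  +wl: 

Least fixpoint reached:
  node 0: ⊤
  node 1: 3
  node 2: 0
  node 3: 3
  node 4: ⊤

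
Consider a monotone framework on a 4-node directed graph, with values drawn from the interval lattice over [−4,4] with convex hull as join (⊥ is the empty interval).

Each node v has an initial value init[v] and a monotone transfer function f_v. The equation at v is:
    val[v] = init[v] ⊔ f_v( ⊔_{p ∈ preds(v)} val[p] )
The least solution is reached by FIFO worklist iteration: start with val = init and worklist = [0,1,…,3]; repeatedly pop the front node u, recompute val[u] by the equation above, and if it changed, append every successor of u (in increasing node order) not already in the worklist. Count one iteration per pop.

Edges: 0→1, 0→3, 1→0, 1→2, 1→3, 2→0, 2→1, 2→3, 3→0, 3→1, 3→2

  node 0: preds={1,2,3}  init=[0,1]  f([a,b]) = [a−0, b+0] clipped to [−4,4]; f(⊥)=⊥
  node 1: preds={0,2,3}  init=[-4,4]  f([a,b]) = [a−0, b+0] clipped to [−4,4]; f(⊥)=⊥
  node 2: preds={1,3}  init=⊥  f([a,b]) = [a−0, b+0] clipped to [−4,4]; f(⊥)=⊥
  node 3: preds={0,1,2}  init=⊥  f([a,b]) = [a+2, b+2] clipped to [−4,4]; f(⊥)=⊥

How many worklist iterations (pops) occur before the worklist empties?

Iteration log — 7 steps:
  step 1. node 0  ⊔preds=[-4,4]  new=[-4,4]  old=[0,1]  +wl: 
  step 2. node 1  ⊔preds=[-4,4]  new=[-4,4]  stable
  step 3. node 2  ⊔preds=[-4,4]  new=[-4,4]  old=⊥  +wl: 0,1
  step 4. node 3  ⊔preds=[-4,4]  new=[-2,4]  old=⊥  +wl: 2
  step 5. node 0  ⊔preds=[-4,4]  new=[-4,4]  stable
  step 6. node 1  ⊔preds=[-4,4]  new=[-4,4]  stable
  step 7. node 2  ⊔preds=[-4,4]  new=[-4,4]  stable

Least fixpoint reached:
  node 0: [-4,4]
  node 1: [-4,4]
  node 2: [-4,4]
  node 3: [-2,4]

7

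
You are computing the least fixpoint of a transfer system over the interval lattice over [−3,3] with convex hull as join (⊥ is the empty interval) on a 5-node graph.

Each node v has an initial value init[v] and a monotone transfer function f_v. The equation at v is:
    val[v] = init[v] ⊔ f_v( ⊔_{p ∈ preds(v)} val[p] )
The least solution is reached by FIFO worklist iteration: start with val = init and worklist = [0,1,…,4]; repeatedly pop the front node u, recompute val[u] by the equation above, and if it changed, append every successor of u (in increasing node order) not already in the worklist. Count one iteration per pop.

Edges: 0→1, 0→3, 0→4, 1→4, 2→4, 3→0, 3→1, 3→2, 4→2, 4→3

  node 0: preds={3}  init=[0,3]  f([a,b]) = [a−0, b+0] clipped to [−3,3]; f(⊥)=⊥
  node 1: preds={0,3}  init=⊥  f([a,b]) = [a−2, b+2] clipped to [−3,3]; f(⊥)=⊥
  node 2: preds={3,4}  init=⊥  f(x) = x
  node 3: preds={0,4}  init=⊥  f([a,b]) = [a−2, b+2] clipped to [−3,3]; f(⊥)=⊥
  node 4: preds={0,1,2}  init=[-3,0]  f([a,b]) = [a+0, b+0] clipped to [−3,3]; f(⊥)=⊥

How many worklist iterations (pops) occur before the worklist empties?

10

Trace (10 dequeues):
  [1] u=0 | in ⊥ | out [0,3] | ==
  [2] u=1 | in [0,3] | out [-2,3] | prev ⊥ | push {}
  [3] u=2 | in [-3,0] | out [-3,0] | prev ⊥ | push {}
  [4] u=3 | in [-3,3] | out [-3,3] | prev ⊥ | push {0,1,2}
  [5] u=4 | in [-3,3] | out [-3,3] | prev [-3,0] | push {3}
  [6] u=0 | in [-3,3] | out [-3,3] | prev [0,3] | push {4}
  [7] u=1 | in [-3,3] | out [-3,3] | prev [-2,3] | push {}
  [8] u=2 | in [-3,3] | out [-3,3] | prev [-3,0] | push {}
  [9] u=3 | in [-3,3] | out [-3,3] | ==
  [10] u=4 | in [-3,3] | out [-3,3] | ==

Converged values:
  [0] [-3,3]
  [1] [-3,3]
  [2] [-3,3]
  [3] [-3,3]
  [4] [-3,3]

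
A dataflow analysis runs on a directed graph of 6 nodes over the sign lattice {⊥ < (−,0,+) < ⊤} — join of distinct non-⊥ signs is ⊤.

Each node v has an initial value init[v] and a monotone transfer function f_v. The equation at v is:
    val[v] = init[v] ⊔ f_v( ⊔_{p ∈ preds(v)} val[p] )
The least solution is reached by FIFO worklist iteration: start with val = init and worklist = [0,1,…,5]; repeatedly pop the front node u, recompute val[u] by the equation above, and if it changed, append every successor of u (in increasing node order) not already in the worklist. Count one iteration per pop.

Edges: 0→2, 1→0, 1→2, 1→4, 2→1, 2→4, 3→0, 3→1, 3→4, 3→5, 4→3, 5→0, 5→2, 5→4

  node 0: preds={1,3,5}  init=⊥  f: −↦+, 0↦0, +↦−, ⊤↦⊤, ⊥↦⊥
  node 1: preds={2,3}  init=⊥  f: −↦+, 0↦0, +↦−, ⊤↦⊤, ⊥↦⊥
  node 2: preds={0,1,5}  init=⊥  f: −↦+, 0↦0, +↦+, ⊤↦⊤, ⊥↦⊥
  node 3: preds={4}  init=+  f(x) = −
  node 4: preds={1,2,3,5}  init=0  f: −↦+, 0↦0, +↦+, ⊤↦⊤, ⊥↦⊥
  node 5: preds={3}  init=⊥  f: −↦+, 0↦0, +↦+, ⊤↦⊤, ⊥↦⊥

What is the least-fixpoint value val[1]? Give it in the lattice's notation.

Trace (13 dequeues):
  [1] u=0 | in + | out − | prev ⊥ | push {}
  [2] u=1 | in + | out − | prev ⊥ | push {0}
  [3] u=2 | in − | out + | prev ⊥ | push {1}
  [4] u=3 | in 0 | out ⊤ | prev + | push {}
  [5] u=4 | in ⊤ | out ⊤ | prev 0 | push {3}
  [6] u=5 | in ⊤ | out ⊤ | prev ⊥ | push {2,4}
  [7] u=0 | in ⊤ | out ⊤ | prev − | push {}
  [8] u=1 | in ⊤ | out ⊤ | prev − | push {0}
  [9] u=3 | in ⊤ | out ⊤ | ==
  [10] u=2 | in ⊤ | out ⊤ | prev + | push {1}
  [11] u=4 | in ⊤ | out ⊤ | ==
  [12] u=0 | in ⊤ | out ⊤ | ==
  [13] u=1 | in ⊤ | out ⊤ | ==

Converged values:
  [0] ⊤
  [1] ⊤
  [2] ⊤
  [3] ⊤
  [4] ⊤
  [5] ⊤

⊤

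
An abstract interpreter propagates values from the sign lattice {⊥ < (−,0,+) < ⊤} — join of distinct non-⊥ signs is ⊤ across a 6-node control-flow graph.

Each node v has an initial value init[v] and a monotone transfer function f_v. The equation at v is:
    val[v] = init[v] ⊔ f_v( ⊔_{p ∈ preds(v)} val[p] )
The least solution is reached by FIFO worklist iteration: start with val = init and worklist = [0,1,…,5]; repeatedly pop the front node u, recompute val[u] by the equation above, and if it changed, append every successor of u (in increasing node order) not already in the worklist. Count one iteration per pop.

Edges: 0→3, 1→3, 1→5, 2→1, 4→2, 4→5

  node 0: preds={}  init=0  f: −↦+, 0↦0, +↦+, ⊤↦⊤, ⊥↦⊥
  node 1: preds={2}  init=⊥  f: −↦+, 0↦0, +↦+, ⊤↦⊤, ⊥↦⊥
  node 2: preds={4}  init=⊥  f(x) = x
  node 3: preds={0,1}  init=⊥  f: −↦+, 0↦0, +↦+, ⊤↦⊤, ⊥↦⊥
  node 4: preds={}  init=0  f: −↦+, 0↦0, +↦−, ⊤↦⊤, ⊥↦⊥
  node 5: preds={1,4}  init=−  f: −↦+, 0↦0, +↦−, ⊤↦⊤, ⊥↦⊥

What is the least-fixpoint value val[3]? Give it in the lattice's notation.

0

Worklist (9 pops):
  #1 pop 0: in=⊥ → 0 (no change)
  #2 pop 1: in=⊥ → ⊥ (no change)
  #3 pop 2: in=0 → 0 (was ⊥); enqueue [1]
  #4 pop 3: in=0 → 0 (was ⊥); enqueue []
  #5 pop 4: in=⊥ → 0 (no change)
  #6 pop 5: in=0 → ⊤ (was −); enqueue []
  #7 pop 1: in=0 → 0 (was ⊥); enqueue [3,5]
  #8 pop 3: in=0 → 0 (no change)
  #9 pop 5: in=0 → ⊤ (no change)

Fixpoint:
  val[0] = 0
  val[1] = 0
  val[2] = 0
  val[3] = 0
  val[4] = 0
  val[5] = ⊤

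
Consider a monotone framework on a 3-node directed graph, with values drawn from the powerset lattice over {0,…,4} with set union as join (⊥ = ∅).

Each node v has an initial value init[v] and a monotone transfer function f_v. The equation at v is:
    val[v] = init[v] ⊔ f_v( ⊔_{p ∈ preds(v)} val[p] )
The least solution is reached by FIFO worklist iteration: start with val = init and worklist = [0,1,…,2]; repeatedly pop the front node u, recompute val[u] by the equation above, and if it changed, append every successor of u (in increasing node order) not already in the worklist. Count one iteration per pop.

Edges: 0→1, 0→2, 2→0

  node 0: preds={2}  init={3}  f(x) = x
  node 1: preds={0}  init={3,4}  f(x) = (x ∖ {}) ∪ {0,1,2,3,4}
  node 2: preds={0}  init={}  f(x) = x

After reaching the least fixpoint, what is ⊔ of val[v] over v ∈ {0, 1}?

Trace (4 dequeues):
  [1] u=0 | in {} | out {3} | ==
  [2] u=1 | in {3} | out {0,1,2,3,4} | prev {3,4} | push {}
  [3] u=2 | in {3} | out {3} | prev {} | push {0}
  [4] u=0 | in {3} | out {3} | ==

Converged values:
  [0] {3}
  [1] {0,1,2,3,4}
  [2] {3}

{0,1,2,3,4}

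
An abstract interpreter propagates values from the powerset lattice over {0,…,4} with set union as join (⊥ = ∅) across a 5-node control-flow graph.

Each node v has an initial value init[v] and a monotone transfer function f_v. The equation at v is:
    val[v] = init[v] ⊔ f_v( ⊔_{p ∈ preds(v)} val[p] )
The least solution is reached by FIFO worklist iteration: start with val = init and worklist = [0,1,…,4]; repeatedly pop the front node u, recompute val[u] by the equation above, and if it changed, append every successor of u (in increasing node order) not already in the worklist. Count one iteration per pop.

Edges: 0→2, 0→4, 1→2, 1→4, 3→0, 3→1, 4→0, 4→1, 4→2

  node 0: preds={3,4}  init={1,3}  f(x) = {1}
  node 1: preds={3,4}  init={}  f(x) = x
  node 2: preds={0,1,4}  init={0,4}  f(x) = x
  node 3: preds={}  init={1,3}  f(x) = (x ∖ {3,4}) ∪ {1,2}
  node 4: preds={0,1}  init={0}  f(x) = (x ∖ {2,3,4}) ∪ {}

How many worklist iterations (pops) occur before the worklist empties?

Worklist (9 pops):
  #1 pop 0: in={0,1,3} → {1,3} (no change)
  #2 pop 1: in={0,1,3} → {0,1,3} (was {}); enqueue []
  #3 pop 2: in={0,1,3} → {0,1,3,4} (was {0,4}); enqueue []
  #4 pop 3: in={} → {1,2,3} (was {1,3}); enqueue [0,1]
  #5 pop 4: in={0,1,3} → {0,1} (was {0}); enqueue [2]
  #6 pop 0: in={0,1,2,3} → {1,3} (no change)
  #7 pop 1: in={0,1,2,3} → {0,1,2,3} (was {0,1,3}); enqueue [4]
  #8 pop 2: in={0,1,2,3} → {0,1,2,3,4} (was {0,1,3,4}); enqueue []
  #9 pop 4: in={0,1,2,3} → {0,1} (no change)

Fixpoint:
  val[0] = {1,3}
  val[1] = {0,1,2,3}
  val[2] = {0,1,2,3,4}
  val[3] = {1,2,3}
  val[4] = {0,1}

9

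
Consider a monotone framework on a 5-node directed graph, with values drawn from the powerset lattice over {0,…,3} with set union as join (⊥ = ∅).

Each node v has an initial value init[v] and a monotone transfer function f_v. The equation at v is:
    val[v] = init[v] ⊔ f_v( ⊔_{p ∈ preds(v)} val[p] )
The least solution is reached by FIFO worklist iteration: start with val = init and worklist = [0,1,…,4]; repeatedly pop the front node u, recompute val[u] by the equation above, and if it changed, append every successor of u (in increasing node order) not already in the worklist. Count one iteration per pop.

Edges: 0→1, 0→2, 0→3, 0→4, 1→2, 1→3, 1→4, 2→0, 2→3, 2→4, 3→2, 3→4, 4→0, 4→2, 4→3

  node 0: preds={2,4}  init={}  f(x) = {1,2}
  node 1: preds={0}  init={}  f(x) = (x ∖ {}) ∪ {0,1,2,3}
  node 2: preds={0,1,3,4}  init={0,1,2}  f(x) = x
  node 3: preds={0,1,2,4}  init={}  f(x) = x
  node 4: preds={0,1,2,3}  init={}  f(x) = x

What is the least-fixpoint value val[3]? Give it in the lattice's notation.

{0,1,2,3}

Iteration log — 8 steps:
  step 1. node 0  ⊔preds={0,1,2}  new={1,2}  old={}  +wl: 
  step 2. node 1  ⊔preds={1,2}  new={0,1,2,3}  old={}  +wl: 
  step 3. node 2  ⊔preds={0,1,2,3}  new={0,1,2,3}  old={0,1,2}  +wl: 0
  step 4. node 3  ⊔preds={0,1,2,3}  new={0,1,2,3}  old={}  +wl: 2
  step 5. node 4  ⊔preds={0,1,2,3}  new={0,1,2,3}  old={}  +wl: 3
  step 6. node 0  ⊔preds={0,1,2,3}  new={1,2}  stable
  step 7. node 2  ⊔preds={0,1,2,3}  new={0,1,2,3}  stable
  step 8. node 3  ⊔preds={0,1,2,3}  new={0,1,2,3}  stable

Least fixpoint reached:
  node 0: {1,2}
  node 1: {0,1,2,3}
  node 2: {0,1,2,3}
  node 3: {0,1,2,3}
  node 4: {0,1,2,3}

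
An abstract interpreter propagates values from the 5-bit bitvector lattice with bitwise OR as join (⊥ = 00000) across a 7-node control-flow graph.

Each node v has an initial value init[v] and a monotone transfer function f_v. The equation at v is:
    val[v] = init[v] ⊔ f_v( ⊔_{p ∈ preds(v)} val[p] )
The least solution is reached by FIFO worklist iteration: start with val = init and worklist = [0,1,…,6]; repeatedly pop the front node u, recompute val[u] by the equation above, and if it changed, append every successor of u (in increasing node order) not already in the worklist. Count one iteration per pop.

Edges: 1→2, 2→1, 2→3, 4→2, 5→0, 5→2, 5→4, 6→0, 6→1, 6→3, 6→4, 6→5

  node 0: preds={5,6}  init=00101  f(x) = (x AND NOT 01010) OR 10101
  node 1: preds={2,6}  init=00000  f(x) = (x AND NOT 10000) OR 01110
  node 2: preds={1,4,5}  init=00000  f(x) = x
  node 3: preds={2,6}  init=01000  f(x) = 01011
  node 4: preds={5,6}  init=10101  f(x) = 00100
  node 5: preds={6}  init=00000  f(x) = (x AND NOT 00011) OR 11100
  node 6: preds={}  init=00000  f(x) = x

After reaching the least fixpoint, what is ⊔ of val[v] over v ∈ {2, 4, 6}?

Iteration log — 11 steps:
  step 1. node 0  ⊔preds=00000  new=10101  old=00101  +wl: 
  step 2. node 1  ⊔preds=00000  new=01110  old=00000  +wl: 
  step 3. node 2  ⊔preds=11111  new=11111  old=00000  +wl: 1
  step 4. node 3  ⊔preds=11111  new=01011  old=01000  +wl: 
  step 5. node 4  ⊔preds=00000  new=10101  stable
  step 6. node 5  ⊔preds=00000  new=11100  old=00000  +wl: 0,2,4
  step 7. node 6  ⊔preds=00000  new=00000  stable
  step 8. node 1  ⊔preds=11111  new=01111  old=01110  +wl: 
  step 9. node 0  ⊔preds=11100  new=10101  stable
  step 10. node 2  ⊔preds=11111  new=11111  stable
  step 11. node 4  ⊔preds=11100  new=10101  stable

Least fixpoint reached:
  node 0: 10101
  node 1: 01111
  node 2: 11111
  node 3: 01011
  node 4: 10101
  node 5: 11100
  node 6: 00000

11111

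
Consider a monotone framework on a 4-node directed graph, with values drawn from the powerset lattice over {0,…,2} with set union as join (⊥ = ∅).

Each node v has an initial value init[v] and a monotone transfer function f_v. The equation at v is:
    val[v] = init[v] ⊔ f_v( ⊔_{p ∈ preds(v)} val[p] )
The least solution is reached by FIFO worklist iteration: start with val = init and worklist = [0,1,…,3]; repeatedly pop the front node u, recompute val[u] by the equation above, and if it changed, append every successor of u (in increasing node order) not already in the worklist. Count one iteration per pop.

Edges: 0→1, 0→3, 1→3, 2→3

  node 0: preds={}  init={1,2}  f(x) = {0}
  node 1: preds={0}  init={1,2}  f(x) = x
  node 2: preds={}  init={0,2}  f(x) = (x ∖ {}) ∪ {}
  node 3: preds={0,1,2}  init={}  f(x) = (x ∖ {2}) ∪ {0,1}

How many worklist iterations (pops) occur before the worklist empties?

Trace (4 dequeues):
  [1] u=0 | in {} | out {0,1,2} | prev {1,2} | push {}
  [2] u=1 | in {0,1,2} | out {0,1,2} | prev {1,2} | push {}
  [3] u=2 | in {} | out {0,2} | ==
  [4] u=3 | in {0,1,2} | out {0,1} | prev {} | push {}

Converged values:
  [0] {0,1,2}
  [1] {0,1,2}
  [2] {0,2}
  [3] {0,1}

4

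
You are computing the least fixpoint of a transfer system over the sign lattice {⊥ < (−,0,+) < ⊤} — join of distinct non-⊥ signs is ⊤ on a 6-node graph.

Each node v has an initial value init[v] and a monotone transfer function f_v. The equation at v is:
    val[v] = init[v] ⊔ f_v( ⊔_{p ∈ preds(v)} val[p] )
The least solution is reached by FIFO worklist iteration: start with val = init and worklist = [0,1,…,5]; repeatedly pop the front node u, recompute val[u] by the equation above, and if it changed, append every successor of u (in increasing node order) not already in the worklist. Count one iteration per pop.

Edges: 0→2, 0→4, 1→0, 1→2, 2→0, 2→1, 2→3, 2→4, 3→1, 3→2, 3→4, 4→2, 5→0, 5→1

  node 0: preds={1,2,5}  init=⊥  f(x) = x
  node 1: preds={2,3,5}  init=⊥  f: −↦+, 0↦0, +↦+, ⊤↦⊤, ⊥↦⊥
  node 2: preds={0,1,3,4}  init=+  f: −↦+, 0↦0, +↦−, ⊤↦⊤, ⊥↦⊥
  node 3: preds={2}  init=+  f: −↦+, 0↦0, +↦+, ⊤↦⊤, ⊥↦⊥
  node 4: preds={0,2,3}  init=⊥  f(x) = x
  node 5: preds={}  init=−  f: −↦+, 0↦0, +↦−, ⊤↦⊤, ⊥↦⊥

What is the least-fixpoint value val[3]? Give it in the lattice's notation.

Trace (9 dequeues):
  [1] u=0 | in ⊤ | out ⊤ | prev ⊥ | push {}
  [2] u=1 | in ⊤ | out ⊤ | prev ⊥ | push {0}
  [3] u=2 | in ⊤ | out ⊤ | prev + | push {1}
  [4] u=3 | in ⊤ | out ⊤ | prev + | push {2}
  [5] u=4 | in ⊤ | out ⊤ | prev ⊥ | push {}
  [6] u=5 | in ⊥ | out − | ==
  [7] u=0 | in ⊤ | out ⊤ | ==
  [8] u=1 | in ⊤ | out ⊤ | ==
  [9] u=2 | in ⊤ | out ⊤ | ==

Converged values:
  [0] ⊤
  [1] ⊤
  [2] ⊤
  [3] ⊤
  [4] ⊤
  [5] −

⊤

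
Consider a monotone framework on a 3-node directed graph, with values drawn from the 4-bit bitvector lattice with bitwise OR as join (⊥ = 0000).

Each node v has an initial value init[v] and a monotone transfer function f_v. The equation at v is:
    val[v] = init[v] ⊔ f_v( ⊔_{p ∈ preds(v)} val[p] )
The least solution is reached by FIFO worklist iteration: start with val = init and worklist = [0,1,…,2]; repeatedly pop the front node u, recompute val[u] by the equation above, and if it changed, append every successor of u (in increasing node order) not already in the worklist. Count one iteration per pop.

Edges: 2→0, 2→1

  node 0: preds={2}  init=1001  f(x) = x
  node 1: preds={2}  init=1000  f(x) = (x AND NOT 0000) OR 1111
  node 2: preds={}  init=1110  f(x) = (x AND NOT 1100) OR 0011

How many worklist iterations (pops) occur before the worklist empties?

5

Trace (5 dequeues):
  [1] u=0 | in 1110 | out 1111 | prev 1001 | push {}
  [2] u=1 | in 1110 | out 1111 | prev 1000 | push {}
  [3] u=2 | in 0000 | out 1111 | prev 1110 | push {0,1}
  [4] u=0 | in 1111 | out 1111 | ==
  [5] u=1 | in 1111 | out 1111 | ==

Converged values:
  [0] 1111
  [1] 1111
  [2] 1111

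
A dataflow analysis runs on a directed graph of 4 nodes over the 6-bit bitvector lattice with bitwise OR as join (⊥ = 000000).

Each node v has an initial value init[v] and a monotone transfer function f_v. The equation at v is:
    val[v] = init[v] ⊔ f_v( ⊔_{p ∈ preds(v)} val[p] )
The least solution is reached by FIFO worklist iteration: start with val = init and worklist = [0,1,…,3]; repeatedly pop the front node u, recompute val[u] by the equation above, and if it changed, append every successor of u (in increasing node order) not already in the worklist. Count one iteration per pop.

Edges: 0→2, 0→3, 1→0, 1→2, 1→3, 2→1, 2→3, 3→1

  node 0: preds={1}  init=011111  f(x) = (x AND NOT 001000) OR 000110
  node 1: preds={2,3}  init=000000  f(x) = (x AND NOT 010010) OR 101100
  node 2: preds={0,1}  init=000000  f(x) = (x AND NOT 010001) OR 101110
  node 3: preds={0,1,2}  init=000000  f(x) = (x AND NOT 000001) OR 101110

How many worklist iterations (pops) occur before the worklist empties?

Trace (8 dequeues):
  [1] u=0 | in 000000 | out 011111 | ==
  [2] u=1 | in 000000 | out 101100 | prev 000000 | push {0}
  [3] u=2 | in 111111 | out 101110 | prev 000000 | push {1}
  [4] u=3 | in 111111 | out 111110 | prev 000000 | push {}
  [5] u=0 | in 101100 | out 111111 | prev 011111 | push {2,3}
  [6] u=1 | in 111110 | out 101100 | ==
  [7] u=2 | in 111111 | out 101110 | ==
  [8] u=3 | in 111111 | out 111110 | ==

Converged values:
  [0] 111111
  [1] 101100
  [2] 101110
  [3] 111110

8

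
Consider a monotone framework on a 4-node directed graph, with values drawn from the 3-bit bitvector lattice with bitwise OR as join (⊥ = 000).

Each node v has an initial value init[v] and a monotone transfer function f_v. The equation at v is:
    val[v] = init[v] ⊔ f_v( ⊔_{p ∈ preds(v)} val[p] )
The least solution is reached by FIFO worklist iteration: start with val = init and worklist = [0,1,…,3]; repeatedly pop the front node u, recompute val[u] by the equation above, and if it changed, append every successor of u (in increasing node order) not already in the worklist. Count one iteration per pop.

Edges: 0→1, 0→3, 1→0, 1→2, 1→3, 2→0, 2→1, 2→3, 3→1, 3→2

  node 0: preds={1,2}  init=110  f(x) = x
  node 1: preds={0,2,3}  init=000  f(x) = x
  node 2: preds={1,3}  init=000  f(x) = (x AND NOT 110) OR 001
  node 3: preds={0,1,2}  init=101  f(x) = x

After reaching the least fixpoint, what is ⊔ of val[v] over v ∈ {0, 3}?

Trace (8 dequeues):
  [1] u=0 | in 000 | out 110 | ==
  [2] u=1 | in 111 | out 111 | prev 000 | push {0}
  [3] u=2 | in 111 | out 001 | prev 000 | push {1}
  [4] u=3 | in 111 | out 111 | prev 101 | push {2}
  [5] u=0 | in 111 | out 111 | prev 110 | push {3}
  [6] u=1 | in 111 | out 111 | ==
  [7] u=2 | in 111 | out 001 | ==
  [8] u=3 | in 111 | out 111 | ==

Converged values:
  [0] 111
  [1] 111
  [2] 001
  [3] 111

111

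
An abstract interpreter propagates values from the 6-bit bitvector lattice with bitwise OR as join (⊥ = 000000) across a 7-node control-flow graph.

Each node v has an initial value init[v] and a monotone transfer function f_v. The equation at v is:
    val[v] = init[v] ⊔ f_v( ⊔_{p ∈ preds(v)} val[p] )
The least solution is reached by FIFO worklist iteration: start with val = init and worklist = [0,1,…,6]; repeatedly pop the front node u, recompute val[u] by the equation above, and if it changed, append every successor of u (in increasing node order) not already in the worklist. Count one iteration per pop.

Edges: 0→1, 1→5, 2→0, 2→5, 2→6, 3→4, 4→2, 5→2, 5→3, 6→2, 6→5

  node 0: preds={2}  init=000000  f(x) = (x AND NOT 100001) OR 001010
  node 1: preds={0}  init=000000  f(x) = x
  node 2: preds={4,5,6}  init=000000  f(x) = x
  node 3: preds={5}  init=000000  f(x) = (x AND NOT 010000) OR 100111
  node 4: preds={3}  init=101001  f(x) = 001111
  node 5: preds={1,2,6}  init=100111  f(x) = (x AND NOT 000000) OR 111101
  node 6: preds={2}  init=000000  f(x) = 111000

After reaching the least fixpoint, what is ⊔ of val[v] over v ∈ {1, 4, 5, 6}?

Iteration log — 18 steps:
  step 1. node 0  ⊔preds=000000  new=001010  old=000000  +wl: 
  step 2. node 1  ⊔preds=001010  new=001010  old=000000  +wl: 
  step 3. node 2  ⊔preds=101111  new=101111  old=000000  +wl: 0
  step 4. node 3  ⊔preds=100111  new=100111  old=000000  +wl: 
  step 5. node 4  ⊔preds=100111  new=101111  old=101001  +wl: 2
  step 6. node 5  ⊔preds=101111  new=111111  old=100111  +wl: 3
  step 7. node 6  ⊔preds=101111  new=111000  old=000000  +wl: 5
  step 8. node 0  ⊔preds=101111  new=001110  old=001010  +wl: 1
  step 9. node 2  ⊔preds=111111  new=111111  old=101111  +wl: 0,6
  step 10. node 3  ⊔preds=111111  new=101111  old=100111  +wl: 4
  step 11. node 5  ⊔preds=111111  new=111111  stable
  step 12. node 1  ⊔preds=001110  new=001110  old=001010  +wl: 5
  step 13. node 0  ⊔preds=111111  new=011110  old=001110  +wl: 1
  step 14. node 6  ⊔preds=111111  new=111000  stable
  step 15. node 4  ⊔preds=101111  new=101111  stable
  step 16. node 5  ⊔preds=111111  new=111111  stable
  step 17. node 1  ⊔preds=011110  new=011110  old=001110  +wl: 5
  step 18. node 5  ⊔preds=111111  new=111111  stable

Least fixpoint reached:
  node 0: 011110
  node 1: 011110
  node 2: 111111
  node 3: 101111
  node 4: 101111
  node 5: 111111
  node 6: 111000

111111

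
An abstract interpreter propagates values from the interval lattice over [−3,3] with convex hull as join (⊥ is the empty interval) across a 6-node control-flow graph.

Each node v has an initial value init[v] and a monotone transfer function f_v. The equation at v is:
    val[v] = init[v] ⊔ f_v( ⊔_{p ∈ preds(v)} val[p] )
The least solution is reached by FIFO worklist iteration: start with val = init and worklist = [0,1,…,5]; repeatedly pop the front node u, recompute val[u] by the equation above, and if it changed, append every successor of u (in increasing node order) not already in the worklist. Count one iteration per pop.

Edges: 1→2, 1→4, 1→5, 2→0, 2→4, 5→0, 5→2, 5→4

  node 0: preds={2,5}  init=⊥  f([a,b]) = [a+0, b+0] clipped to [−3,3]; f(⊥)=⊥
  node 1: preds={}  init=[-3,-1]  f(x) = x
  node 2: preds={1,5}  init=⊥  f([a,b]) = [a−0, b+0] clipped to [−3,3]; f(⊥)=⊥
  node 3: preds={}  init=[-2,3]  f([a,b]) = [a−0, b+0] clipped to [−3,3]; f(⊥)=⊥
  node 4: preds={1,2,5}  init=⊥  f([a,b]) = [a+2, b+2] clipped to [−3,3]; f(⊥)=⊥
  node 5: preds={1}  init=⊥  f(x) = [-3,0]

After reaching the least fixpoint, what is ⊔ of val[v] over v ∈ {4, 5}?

[-3,2]

Trace (10 dequeues):
  [1] u=0 | in ⊥ | out ⊥ | ==
  [2] u=1 | in ⊥ | out [-3,-1] | ==
  [3] u=2 | in [-3,-1] | out [-3,-1] | prev ⊥ | push {0}
  [4] u=3 | in ⊥ | out [-2,3] | ==
  [5] u=4 | in [-3,-1] | out [-1,1] | prev ⊥ | push {}
  [6] u=5 | in [-3,-1] | out [-3,0] | prev ⊥ | push {2,4}
  [7] u=0 | in [-3,0] | out [-3,0] | prev ⊥ | push {}
  [8] u=2 | in [-3,0] | out [-3,0] | prev [-3,-1] | push {0}
  [9] u=4 | in [-3,0] | out [-1,2] | prev [-1,1] | push {}
  [10] u=0 | in [-3,0] | out [-3,0] | ==

Converged values:
  [0] [-3,0]
  [1] [-3,-1]
  [2] [-3,0]
  [3] [-2,3]
  [4] [-1,2]
  [5] [-3,0]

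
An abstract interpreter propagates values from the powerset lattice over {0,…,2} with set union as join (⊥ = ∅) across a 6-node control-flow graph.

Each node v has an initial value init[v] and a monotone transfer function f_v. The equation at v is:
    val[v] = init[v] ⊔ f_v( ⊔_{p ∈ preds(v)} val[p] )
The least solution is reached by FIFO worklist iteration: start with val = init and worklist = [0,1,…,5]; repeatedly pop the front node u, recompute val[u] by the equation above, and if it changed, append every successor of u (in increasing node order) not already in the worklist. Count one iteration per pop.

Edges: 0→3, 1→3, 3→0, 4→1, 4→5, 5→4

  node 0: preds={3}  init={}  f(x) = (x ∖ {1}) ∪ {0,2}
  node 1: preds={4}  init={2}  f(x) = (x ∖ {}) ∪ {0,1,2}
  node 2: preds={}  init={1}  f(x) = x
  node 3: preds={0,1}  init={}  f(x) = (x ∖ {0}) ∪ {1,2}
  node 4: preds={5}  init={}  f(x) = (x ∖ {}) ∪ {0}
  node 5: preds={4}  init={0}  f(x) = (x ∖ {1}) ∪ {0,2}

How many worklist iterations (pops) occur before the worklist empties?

11

Trace (11 dequeues):
  [1] u=0 | in {} | out {0,2} | prev {} | push {}
  [2] u=1 | in {} | out {0,1,2} | prev {2} | push {}
  [3] u=2 | in {} | out {1} | ==
  [4] u=3 | in {0,1,2} | out {1,2} | prev {} | push {0}
  [5] u=4 | in {0} | out {0} | prev {} | push {1}
  [6] u=5 | in {0} | out {0,2} | prev {0} | push {4}
  [7] u=0 | in {1,2} | out {0,2} | ==
  [8] u=1 | in {0} | out {0,1,2} | ==
  [9] u=4 | in {0,2} | out {0,2} | prev {0} | push {1,5}
  [10] u=1 | in {0,2} | out {0,1,2} | ==
  [11] u=5 | in {0,2} | out {0,2} | ==

Converged values:
  [0] {0,2}
  [1] {0,1,2}
  [2] {1}
  [3] {1,2}
  [4] {0,2}
  [5] {0,2}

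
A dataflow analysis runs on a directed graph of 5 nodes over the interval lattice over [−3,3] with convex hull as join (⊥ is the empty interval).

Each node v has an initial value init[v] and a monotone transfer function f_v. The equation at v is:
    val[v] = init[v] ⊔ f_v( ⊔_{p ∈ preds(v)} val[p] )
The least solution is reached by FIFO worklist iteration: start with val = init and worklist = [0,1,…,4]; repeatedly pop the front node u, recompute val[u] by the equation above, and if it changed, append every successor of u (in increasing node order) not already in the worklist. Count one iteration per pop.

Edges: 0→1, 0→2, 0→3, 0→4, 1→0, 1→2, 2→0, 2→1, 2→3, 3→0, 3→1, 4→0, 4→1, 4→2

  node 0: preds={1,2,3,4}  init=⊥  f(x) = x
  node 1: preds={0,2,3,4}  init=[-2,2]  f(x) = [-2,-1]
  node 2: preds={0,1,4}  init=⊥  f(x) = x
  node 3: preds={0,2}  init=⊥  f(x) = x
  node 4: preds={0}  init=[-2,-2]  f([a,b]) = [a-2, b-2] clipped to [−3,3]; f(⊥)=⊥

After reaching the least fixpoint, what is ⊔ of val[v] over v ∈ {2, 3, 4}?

Iteration log — 12 steps:
  step 1. node 0  ⊔preds=[-2,2]  new=[-2,2]  old=⊥  +wl: 
  step 2. node 1  ⊔preds=[-2,2]  new=[-2,2]  stable
  step 3. node 2  ⊔preds=[-2,2]  new=[-2,2]  old=⊥  +wl: 0,1
  step 4. node 3  ⊔preds=[-2,2]  new=[-2,2]  old=⊥  +wl: 
  step 5. node 4  ⊔preds=[-2,2]  new=[-3,0]  old=[-2,-2]  +wl: 2
  step 6. node 0  ⊔preds=[-3,2]  new=[-3,2]  old=[-2,2]  +wl: 3,4
  step 7. node 1  ⊔preds=[-3,2]  new=[-2,2]  stable
  step 8. node 2  ⊔preds=[-3,2]  new=[-3,2]  old=[-2,2]  +wl: 0,1
  step 9. node 3  ⊔preds=[-3,2]  new=[-3,2]  old=[-2,2]  +wl: 
  step 10. node 4  ⊔preds=[-3,2]  new=[-3,0]  stable
  step 11. node 0  ⊔preds=[-3,2]  new=[-3,2]  stable
  step 12. node 1  ⊔preds=[-3,2]  new=[-2,2]  stable

Least fixpoint reached:
  node 0: [-3,2]
  node 1: [-2,2]
  node 2: [-3,2]
  node 3: [-3,2]
  node 4: [-3,0]

[-3,2]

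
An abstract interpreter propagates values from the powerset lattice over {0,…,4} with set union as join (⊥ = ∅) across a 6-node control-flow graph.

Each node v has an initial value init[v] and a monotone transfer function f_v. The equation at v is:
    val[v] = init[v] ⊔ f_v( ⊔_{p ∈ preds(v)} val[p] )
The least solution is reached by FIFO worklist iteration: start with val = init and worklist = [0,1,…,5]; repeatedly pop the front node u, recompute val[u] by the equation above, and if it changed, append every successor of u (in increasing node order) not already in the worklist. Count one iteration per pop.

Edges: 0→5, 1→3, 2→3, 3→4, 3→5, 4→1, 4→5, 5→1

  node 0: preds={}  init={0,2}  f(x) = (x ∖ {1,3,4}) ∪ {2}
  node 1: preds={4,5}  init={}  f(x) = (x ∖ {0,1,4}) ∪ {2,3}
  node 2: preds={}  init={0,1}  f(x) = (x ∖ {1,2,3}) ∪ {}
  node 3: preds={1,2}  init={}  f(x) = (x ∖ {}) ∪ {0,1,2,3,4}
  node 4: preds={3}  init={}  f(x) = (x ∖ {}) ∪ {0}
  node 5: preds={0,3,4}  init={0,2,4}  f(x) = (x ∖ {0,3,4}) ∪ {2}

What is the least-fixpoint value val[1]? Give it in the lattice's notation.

{2,3}

Iteration log — 7 steps:
  step 1. node 0  ⊔preds={}  new={0,2}  stable
  step 2. node 1  ⊔preds={0,2,4}  new={2,3}  old={}  +wl: 
  step 3. node 2  ⊔preds={}  new={0,1}  stable
  step 4. node 3  ⊔preds={0,1,2,3}  new={0,1,2,3,4}  old={}  +wl: 
  step 5. node 4  ⊔preds={0,1,2,3,4}  new={0,1,2,3,4}  old={}  +wl: 1
  step 6. node 5  ⊔preds={0,1,2,3,4}  new={0,1,2,4}  old={0,2,4}  +wl: 
  step 7. node 1  ⊔preds={0,1,2,3,4}  new={2,3}  stable

Least fixpoint reached:
  node 0: {0,2}
  node 1: {2,3}
  node 2: {0,1}
  node 3: {0,1,2,3,4}
  node 4: {0,1,2,3,4}
  node 5: {0,1,2,4}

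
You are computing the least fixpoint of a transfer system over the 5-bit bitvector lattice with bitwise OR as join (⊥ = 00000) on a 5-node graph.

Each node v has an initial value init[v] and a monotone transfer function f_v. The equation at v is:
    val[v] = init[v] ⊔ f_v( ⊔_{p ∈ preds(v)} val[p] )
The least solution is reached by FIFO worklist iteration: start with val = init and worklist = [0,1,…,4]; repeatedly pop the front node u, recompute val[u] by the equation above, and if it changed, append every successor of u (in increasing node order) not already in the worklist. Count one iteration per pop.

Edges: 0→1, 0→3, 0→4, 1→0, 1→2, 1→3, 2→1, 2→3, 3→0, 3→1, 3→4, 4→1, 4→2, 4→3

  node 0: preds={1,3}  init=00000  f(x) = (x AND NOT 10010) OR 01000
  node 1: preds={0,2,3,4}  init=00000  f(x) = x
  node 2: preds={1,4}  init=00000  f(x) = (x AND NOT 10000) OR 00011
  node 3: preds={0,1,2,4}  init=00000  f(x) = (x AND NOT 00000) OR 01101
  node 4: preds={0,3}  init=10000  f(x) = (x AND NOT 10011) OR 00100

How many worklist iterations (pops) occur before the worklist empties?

Worklist (12 pops):
  #1 pop 0: in=00000 → 01000 (was 00000); enqueue []
  #2 pop 1: in=11000 → 11000 (was 00000); enqueue [0]
  #3 pop 2: in=11000 → 01011 (was 00000); enqueue [1]
  #4 pop 3: in=11011 → 11111 (was 00000); enqueue []
  #5 pop 4: in=11111 → 11100 (was 10000); enqueue [2,3]
  #6 pop 0: in=11111 → 01101 (was 01000); enqueue [4]
  #7 pop 1: in=11111 → 11111 (was 11000); enqueue [0]
  #8 pop 2: in=11111 → 01111 (was 01011); enqueue [1]
  #9 pop 3: in=11111 → 11111 (no change)
  #10 pop 4: in=11111 → 11100 (no change)
  #11 pop 0: in=11111 → 01101 (no change)
  #12 pop 1: in=11111 → 11111 (no change)

Fixpoint:
  val[0] = 01101
  val[1] = 11111
  val[2] = 01111
  val[3] = 11111
  val[4] = 11100

12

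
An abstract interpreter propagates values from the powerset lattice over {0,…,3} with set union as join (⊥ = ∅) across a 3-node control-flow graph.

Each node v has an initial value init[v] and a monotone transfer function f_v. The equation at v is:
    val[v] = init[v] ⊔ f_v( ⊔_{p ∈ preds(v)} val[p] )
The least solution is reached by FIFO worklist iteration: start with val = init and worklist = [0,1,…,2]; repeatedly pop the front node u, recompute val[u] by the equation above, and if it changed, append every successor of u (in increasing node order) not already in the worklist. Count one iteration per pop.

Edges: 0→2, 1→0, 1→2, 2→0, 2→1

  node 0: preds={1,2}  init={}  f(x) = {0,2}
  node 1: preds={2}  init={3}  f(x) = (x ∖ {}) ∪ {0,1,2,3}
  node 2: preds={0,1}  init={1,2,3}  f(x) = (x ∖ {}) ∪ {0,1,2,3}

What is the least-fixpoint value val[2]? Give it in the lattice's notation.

Trace (5 dequeues):
  [1] u=0 | in {1,2,3} | out {0,2} | prev {} | push {}
  [2] u=1 | in {1,2,3} | out {0,1,2,3} | prev {3} | push {0}
  [3] u=2 | in {0,1,2,3} | out {0,1,2,3} | prev {1,2,3} | push {1}
  [4] u=0 | in {0,1,2,3} | out {0,2} | ==
  [5] u=1 | in {0,1,2,3} | out {0,1,2,3} | ==

Converged values:
  [0] {0,2}
  [1] {0,1,2,3}
  [2] {0,1,2,3}

{0,1,2,3}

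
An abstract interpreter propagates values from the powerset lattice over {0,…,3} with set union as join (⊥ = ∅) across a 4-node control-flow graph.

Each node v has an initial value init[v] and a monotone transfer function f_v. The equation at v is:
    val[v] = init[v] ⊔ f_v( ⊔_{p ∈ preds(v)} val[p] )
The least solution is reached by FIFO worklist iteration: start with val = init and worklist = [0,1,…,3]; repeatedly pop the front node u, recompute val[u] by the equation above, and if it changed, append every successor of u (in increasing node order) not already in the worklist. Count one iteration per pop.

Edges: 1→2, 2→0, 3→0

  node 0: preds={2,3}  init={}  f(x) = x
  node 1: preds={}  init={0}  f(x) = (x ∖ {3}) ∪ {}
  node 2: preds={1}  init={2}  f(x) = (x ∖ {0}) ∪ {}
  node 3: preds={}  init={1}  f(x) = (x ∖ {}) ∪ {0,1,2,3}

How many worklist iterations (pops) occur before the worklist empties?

5

Trace (5 dequeues):
  [1] u=0 | in {1,2} | out {1,2} | prev {} | push {}
  [2] u=1 | in {} | out {0} | ==
  [3] u=2 | in {0} | out {2} | ==
  [4] u=3 | in {} | out {0,1,2,3} | prev {1} | push {0}
  [5] u=0 | in {0,1,2,3} | out {0,1,2,3} | prev {1,2} | push {}

Converged values:
  [0] {0,1,2,3}
  [1] {0}
  [2] {2}
  [3] {0,1,2,3}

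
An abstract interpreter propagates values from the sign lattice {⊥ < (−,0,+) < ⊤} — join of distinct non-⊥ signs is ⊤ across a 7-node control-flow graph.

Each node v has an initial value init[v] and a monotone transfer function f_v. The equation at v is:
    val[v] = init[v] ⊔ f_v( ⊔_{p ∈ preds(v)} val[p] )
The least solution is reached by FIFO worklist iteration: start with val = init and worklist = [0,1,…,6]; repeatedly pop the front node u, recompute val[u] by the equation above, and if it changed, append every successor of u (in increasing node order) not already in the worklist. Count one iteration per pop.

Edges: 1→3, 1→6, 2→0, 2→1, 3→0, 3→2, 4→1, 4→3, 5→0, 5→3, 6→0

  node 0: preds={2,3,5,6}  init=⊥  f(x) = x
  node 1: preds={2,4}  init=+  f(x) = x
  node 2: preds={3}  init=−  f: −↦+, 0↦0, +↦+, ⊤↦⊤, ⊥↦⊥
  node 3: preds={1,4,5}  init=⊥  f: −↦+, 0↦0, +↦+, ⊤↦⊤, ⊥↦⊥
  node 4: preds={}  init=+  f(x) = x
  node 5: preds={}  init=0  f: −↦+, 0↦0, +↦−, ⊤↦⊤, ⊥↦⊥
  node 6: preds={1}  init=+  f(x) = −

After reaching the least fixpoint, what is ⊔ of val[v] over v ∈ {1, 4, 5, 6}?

⊤

Iteration log — 11 steps:
  step 1. node 0  ⊔preds=⊤  new=⊤  old=⊥  +wl: 
  step 2. node 1  ⊔preds=⊤  new=⊤  old=+  +wl: 
  step 3. node 2  ⊔preds=⊥  new=−  stable
  step 4. node 3  ⊔preds=⊤  new=⊤  old=⊥  +wl: 0,2
  step 5. node 4  ⊔preds=⊥  new=+  stable
  step 6. node 5  ⊔preds=⊥  new=0  stable
  step 7. node 6  ⊔preds=⊤  new=⊤  old=+  +wl: 
  step 8. node 0  ⊔preds=⊤  new=⊤  stable
  step 9. node 2  ⊔preds=⊤  new=⊤  old=−  +wl: 0,1
  step 10. node 0  ⊔preds=⊤  new=⊤  stable
  step 11. node 1  ⊔preds=⊤  new=⊤  stable

Least fixpoint reached:
  node 0: ⊤
  node 1: ⊤
  node 2: ⊤
  node 3: ⊤
  node 4: +
  node 5: 0
  node 6: ⊤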